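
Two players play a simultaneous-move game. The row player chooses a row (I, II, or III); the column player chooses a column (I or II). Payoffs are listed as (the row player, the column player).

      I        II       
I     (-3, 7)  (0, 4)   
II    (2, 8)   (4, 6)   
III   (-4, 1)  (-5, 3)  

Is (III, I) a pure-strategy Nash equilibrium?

Holding the column player at I: the row player gets -4 from III but could get 2 by switching to II. The row player has a profitable deviation.

No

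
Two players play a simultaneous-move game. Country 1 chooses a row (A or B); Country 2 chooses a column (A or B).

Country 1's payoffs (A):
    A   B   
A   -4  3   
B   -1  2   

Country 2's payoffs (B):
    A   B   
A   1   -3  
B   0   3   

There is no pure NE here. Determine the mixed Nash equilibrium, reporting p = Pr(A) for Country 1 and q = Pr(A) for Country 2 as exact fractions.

In a mixed NE each player is indifferent between their pure strategies, so the opponent's mix sets the indifference.
Country 2 indifferent between A and B: p·1 + (1−p)·0 = p·(-3) + (1−p)·3 ⟹ 0 + 1p = 3 + (-6)p ⟹ p = 3/7.
Country 1 indifferent between A and B: q·(-4) + (1−q)·3 = q·(-1) + (1−q)·2 ⟹ 3 + (-7)q = 2 + (-3)q ⟹ q = 1/4.

p = 3/7, q = 1/4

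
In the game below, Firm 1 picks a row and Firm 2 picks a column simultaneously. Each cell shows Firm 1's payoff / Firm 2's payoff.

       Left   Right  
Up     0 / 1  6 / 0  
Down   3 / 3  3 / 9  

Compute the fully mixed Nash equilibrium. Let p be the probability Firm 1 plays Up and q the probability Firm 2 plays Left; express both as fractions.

p = 6/7, q = 1/2

In a mixed NE each player is indifferent between their pure strategies, so the opponent's mix sets the indifference.
Firm 2 indifferent between Left and Right: p·1 + (1−p)·3 = p·0 + (1−p)·9 ⟹ 3 + (-2)p = 9 + (-9)p ⟹ p = 6/7.
Firm 1 indifferent between Up and Down: q·0 + (1−q)·6 = q·3 + (1−q)·3 ⟹ 6 + (-6)q = 3 + 0q ⟹ q = 1/2.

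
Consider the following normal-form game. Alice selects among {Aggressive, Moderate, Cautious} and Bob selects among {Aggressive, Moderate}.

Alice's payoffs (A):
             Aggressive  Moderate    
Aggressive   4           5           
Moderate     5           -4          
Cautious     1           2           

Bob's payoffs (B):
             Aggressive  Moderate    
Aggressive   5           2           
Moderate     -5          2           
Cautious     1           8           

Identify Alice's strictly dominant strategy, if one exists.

Check whether one of Alice's strategies beats all alternatives regardless of what the opponent does.
Aggressive is not dominant: against Aggressive, Moderate gives 5 > 4.
Moderate is not dominant: against Moderate, Aggressive gives 5 > -4.
Cautious is not dominant: against Aggressive, Aggressive gives 4 > 1.
No single strategy is best against every opponent action.

None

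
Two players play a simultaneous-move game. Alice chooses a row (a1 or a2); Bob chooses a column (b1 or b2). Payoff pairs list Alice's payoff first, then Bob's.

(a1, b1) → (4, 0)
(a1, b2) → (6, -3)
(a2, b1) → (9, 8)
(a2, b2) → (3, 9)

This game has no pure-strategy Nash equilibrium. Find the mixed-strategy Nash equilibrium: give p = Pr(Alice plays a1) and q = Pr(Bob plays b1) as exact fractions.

p = 1/4, q = 3/8

In a mixed NE each player is indifferent between their pure strategies, so the opponent's mix sets the indifference.
Bob indifferent between b1 and b2: p·0 + (1−p)·8 = p·(-3) + (1−p)·9 ⟹ 8 + (-8)p = 9 + (-12)p ⟹ p = 1/4.
Alice indifferent between a1 and a2: q·4 + (1−q)·6 = q·9 + (1−q)·3 ⟹ 6 + (-2)q = 3 + 6q ⟹ q = 3/8.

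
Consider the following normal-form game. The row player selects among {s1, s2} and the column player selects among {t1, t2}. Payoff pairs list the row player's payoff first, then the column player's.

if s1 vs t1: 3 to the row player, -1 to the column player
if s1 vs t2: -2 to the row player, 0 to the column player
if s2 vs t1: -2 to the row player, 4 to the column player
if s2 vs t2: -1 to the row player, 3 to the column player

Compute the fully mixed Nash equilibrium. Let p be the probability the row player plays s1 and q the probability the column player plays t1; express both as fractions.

p = 1/2, q = 1/6

Each player's mixing probability is pinned down by making the *other* player indifferent.
The column player indifferent between t1 and t2: p·(-1) + (1−p)·4 = p·0 + (1−p)·3 ⟹ 4 + (-5)p = 3 + (-3)p ⟹ p = 1/2.
The row player indifferent between s1 and s2: q·3 + (1−q)·(-2) = q·(-2) + (1−q)·(-1) ⟹ (-2) + 5q = (-1) + (-1)q ⟹ q = 1/6.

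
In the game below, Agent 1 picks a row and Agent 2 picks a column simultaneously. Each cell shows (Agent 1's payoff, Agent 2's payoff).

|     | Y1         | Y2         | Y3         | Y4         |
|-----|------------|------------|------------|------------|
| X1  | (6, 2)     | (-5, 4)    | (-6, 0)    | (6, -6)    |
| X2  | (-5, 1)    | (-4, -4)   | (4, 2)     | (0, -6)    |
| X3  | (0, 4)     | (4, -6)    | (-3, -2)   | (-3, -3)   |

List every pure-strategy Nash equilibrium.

(X2, Y3)

Find each player's best response to every opponent strategy; NE are the intersections.
Agent 1's best responses — vs Y1: X1 (payoff 6); vs Y2: X3 (payoff 4); vs Y3: X2 (payoff 4); vs Y4: X1 (payoff 6).
Agent 2's best responses — vs X1: Y2 (payoff 4); vs X2: Y3 (payoff 2); vs X3: Y1 (payoff 4).
The only mutual best response is (X2, Y3); neither player gains by switching there.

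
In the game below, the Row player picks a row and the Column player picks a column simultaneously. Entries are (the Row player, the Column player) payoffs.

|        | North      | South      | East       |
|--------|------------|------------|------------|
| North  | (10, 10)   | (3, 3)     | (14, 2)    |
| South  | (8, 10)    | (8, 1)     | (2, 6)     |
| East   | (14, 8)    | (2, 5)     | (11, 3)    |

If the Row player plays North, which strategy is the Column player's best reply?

North

With the Row player fixed at North, the Column player's payoffs are: North → 10, South → 3, East → 2.
The maximum is 10, achieved by North.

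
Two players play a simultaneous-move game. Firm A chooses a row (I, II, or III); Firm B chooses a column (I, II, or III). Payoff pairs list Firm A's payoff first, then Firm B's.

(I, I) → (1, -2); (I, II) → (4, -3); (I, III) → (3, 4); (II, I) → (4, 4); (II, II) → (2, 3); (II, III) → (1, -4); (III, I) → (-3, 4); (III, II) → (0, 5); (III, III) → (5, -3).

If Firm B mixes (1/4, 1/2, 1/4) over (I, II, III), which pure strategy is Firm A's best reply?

I

Firm A's best reply maximizes expected payoff against the mix.
I: (1/4)·1 + (1/2)·4 + (1/4)·3 = 3
II: (1/4)·4 + (1/2)·2 + (1/4)·1 = 9/4
III: (1/4)·(-3) + (1/2)·0 + (1/4)·5 = 1/2
Highest expected payoff is 3, from I.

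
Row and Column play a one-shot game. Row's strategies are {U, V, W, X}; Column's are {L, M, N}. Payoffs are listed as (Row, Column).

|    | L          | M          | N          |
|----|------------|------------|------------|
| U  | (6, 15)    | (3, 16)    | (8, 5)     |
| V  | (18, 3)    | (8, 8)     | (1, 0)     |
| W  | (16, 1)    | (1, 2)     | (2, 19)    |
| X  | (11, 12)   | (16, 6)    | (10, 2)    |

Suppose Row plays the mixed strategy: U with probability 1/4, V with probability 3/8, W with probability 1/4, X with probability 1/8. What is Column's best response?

Compute Column's expected payoff from each pure strategy against the given mix.
L: (1/4)·15 + (3/8)·3 + (1/4)·1 + (1/8)·12 = 53/8
M: (1/4)·16 + (3/8)·8 + (1/4)·2 + (1/8)·6 = 33/4
N: (1/4)·5 + (3/8)·0 + (1/4)·19 + (1/8)·2 = 25/4
Highest expected payoff is 33/4, from M.

M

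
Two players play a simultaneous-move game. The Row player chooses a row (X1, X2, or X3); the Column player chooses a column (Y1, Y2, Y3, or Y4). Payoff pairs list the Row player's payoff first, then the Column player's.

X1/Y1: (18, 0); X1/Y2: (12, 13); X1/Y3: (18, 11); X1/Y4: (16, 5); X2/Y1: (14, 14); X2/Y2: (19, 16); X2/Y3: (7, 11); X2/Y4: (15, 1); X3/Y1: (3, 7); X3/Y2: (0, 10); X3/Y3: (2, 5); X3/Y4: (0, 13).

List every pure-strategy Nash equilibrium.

(X2, Y2)

Find each player's best response to every opponent strategy; NE are the intersections.
The Row player's best responses — vs Y1: X1 (payoff 18); vs Y2: X2 (payoff 19); vs Y3: X1 (payoff 18); vs Y4: X1 (payoff 16).
The Column player's best responses — vs X1: Y2 (payoff 13); vs X2: Y2 (payoff 16); vs X3: Y4 (payoff 13).
The only mutual best response is (X2, Y2); neither player gains by switching there.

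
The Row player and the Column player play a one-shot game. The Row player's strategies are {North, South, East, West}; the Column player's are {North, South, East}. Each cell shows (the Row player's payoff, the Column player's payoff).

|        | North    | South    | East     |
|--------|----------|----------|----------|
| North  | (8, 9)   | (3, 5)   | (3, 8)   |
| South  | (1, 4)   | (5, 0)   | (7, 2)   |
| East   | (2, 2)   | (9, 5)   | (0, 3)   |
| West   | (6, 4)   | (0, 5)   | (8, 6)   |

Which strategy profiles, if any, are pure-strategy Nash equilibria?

A profile is a Nash equilibrium when each player is best-responding to the other.
The Row player's best responses — vs North: North (payoff 8); vs South: East (payoff 9); vs East: West (payoff 8).
The Column player's best responses — vs North: North (payoff 9); vs South: North (payoff 4); vs East: South (payoff 5); vs West: East (payoff 6).
Mutual best responses occur at (North, North), (East, South), and (West, East); at each, neither player gains by switching.

(North, North), (East, South), and (West, East)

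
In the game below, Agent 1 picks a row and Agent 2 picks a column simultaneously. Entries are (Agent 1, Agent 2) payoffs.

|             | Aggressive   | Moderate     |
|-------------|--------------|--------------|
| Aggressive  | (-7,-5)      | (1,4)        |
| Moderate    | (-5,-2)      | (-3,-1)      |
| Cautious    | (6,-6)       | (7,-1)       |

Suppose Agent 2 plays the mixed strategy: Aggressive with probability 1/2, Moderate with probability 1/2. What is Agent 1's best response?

Agent 1's best reply maximizes expected payoff against the mix.
Aggressive: (1/2)·(-7) + (1/2)·1 = -3
Moderate: (1/2)·(-5) + (1/2)·(-3) = -4
Cautious: (1/2)·6 + (1/2)·7 = 13/2
Highest expected payoff is 13/2, from Cautious.

Cautious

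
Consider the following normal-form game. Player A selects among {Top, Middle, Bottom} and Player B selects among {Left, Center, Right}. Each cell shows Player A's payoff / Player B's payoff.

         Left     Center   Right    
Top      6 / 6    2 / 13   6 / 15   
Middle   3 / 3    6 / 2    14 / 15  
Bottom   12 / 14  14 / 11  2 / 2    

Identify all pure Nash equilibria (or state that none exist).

(Middle, Right) and (Bottom, Left)

Check mutual best responses: a cell is a NE iff neither player can gain by unilaterally deviating.
Player A's best responses — vs Left: Bottom (payoff 12); vs Center: Bottom (payoff 14); vs Right: Middle (payoff 14).
Player B's best responses — vs Top: Right (payoff 15); vs Middle: Right (payoff 15); vs Bottom: Left (payoff 14).
Mutual best responses occur at (Middle, Right) and (Bottom, Left); at each, neither player gains by switching.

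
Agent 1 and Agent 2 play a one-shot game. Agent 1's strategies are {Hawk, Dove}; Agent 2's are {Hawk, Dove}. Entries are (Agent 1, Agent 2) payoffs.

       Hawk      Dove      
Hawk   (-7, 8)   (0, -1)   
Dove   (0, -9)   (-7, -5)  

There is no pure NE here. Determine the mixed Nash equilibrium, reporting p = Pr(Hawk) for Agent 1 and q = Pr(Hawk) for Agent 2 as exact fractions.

p = 4/13, q = 1/2

In a mixed NE each player is indifferent between their pure strategies, so the opponent's mix sets the indifference.
Agent 2 indifferent between Hawk and Dove: p·8 + (1−p)·(-9) = p·(-1) + (1−p)·(-5) ⟹ (-9) + 17p = (-5) + 4p ⟹ p = 4/13.
Agent 1 indifferent between Hawk and Dove: q·(-7) + (1−q)·0 = q·0 + (1−q)·(-7) ⟹ 0 + (-7)q = (-7) + 7q ⟹ q = 1/2.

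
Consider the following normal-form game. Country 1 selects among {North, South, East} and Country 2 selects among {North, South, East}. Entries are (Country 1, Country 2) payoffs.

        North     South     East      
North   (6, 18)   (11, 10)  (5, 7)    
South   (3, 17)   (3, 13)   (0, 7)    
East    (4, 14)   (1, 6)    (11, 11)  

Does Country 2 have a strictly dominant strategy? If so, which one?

North

A strategy is strictly dominant if it gives Country 2 a strictly higher payoff than every other strategy, against every choice by the opponent.
North strictly dominates: vs North: 18 > each of {10, 7}; vs South: 17 > each of {13, 7}; vs East: 14 > each of {6, 11}.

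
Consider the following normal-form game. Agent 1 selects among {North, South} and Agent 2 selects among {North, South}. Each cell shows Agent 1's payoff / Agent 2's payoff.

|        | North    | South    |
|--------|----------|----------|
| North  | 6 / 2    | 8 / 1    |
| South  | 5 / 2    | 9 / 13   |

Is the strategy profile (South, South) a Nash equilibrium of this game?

Yes

Holding Agent 2 at South: Agent 1 gets 9 from South, versus 8 from North. No profitable deviation for Agent 1.
Holding Agent 1 at South: Agent 2 gets 13 from South, versus 2 from North. No profitable deviation for Agent 2 either.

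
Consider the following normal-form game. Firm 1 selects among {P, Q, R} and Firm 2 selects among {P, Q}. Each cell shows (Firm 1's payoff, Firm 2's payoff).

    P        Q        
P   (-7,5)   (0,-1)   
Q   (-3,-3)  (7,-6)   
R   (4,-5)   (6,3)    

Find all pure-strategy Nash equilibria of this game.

A profile is a Nash equilibrium when each player is best-responding to the other.
Firm 1's best responses — vs P: R (payoff 4); vs Q: Q (payoff 7).
Firm 2's best responses — vs P: P (payoff 5); vs Q: P (payoff -3); vs R: Q (payoff 3).
No cell has both players best-responding. For instance, Firm 1's best reply to P is R, but against R Firm 2 prefers Q over P.

No pure-strategy Nash equilibrium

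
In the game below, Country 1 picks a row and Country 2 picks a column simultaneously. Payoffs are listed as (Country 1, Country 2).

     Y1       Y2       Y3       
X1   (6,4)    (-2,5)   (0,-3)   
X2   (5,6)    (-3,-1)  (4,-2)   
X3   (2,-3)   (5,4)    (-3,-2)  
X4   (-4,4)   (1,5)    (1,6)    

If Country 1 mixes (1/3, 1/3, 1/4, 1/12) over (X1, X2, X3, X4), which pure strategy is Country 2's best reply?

Y1

Country 2's best reply maximizes expected payoff against the mix.
Y1: (1/3)·4 + (1/3)·6 + (1/4)·(-3) + (1/12)·4 = 35/12
Y2: (1/3)·5 + (1/3)·(-1) + (1/4)·4 + (1/12)·5 = 11/4
Y3: (1/3)·(-3) + (1/3)·(-2) + (1/4)·(-2) + (1/12)·6 = -5/3
Highest expected payoff is 35/12, from Y1.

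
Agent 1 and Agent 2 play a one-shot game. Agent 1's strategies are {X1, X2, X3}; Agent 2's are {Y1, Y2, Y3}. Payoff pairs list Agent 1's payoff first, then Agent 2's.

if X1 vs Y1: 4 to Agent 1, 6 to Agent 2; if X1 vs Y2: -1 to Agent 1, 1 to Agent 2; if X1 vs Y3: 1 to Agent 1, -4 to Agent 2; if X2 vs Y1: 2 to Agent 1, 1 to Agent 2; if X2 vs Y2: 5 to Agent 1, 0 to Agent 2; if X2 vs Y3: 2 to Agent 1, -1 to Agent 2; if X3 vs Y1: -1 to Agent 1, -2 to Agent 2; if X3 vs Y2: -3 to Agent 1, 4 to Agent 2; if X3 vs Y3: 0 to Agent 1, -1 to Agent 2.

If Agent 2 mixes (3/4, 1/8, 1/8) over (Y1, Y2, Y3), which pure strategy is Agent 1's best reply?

X1

Compute Agent 1's expected payoff from each pure strategy against the given mix.
X1: (3/4)·4 + (1/8)·(-1) + (1/8)·1 = 3
X2: (3/4)·2 + (1/8)·5 + (1/8)·2 = 19/8
X3: (3/4)·(-1) + (1/8)·(-3) + (1/8)·0 = -9/8
Highest expected payoff is 3, from X1.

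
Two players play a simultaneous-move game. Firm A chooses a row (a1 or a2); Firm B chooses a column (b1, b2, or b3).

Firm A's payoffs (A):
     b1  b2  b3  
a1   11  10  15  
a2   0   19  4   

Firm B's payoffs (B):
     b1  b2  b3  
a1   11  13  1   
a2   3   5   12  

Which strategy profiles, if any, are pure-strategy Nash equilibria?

None

Find each player's best response to every opponent strategy; NE are the intersections.
Firm A's best responses — vs b1: a1 (payoff 11); vs b2: a2 (payoff 19); vs b3: a1 (payoff 15).
Firm B's best responses — vs a1: b2 (payoff 13); vs a2: b3 (payoff 12).
No cell has both players best-responding. For instance, Firm A's best reply to b2 is a2, but against a2 Firm B prefers b3 over b2.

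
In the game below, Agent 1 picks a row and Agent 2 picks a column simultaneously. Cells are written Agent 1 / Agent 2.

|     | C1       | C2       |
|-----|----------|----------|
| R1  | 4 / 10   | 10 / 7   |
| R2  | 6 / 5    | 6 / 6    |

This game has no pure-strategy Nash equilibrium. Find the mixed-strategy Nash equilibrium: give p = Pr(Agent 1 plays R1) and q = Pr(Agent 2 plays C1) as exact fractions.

p = 1/4, q = 2/3

Each player's mixing probability is pinned down by making the *other* player indifferent.
Agent 2 indifferent between C1 and C2: p·10 + (1−p)·5 = p·7 + (1−p)·6 ⟹ 5 + 5p = 6 + 1p ⟹ p = 1/4.
Agent 1 indifferent between R1 and R2: q·4 + (1−q)·10 = q·6 + (1−q)·6 ⟹ 10 + (-6)q = 6 + 0q ⟹ q = 2/3.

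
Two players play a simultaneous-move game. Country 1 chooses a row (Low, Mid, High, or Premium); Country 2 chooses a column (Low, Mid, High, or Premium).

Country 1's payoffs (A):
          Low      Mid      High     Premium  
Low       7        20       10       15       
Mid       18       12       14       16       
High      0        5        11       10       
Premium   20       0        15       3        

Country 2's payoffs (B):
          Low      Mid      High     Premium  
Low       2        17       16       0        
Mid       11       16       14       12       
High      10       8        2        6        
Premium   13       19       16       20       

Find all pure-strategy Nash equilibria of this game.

(Low, Mid)

Check mutual best responses: a cell is a NE iff neither player can gain by unilaterally deviating.
Country 1's best responses — vs Low: Premium (payoff 20); vs Mid: Low (payoff 20); vs High: Premium (payoff 15); vs Premium: Mid (payoff 16).
Country 2's best responses — vs Low: Mid (payoff 17); vs Mid: Mid (payoff 16); vs High: Low (payoff 10); vs Premium: Premium (payoff 20).
The only mutual best response is (Low, Mid); neither player gains by switching there.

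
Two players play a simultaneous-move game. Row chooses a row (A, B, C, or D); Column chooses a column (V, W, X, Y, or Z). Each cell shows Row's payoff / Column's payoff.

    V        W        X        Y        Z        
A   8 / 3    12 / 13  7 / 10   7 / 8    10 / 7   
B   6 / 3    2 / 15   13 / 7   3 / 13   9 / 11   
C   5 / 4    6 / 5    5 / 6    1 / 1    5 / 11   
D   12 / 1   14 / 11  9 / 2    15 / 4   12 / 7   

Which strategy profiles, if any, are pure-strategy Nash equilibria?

(D, W)

Find each player's best response to every opponent strategy; NE are the intersections.
Row's best responses — vs V: D (payoff 12); vs W: D (payoff 14); vs X: B (payoff 13); vs Y: D (payoff 15); vs Z: D (payoff 12).
Column's best responses — vs A: W (payoff 13); vs B: W (payoff 15); vs C: Z (payoff 11); vs D: W (payoff 11).
The only mutual best response is (D, W); neither player gains by switching there.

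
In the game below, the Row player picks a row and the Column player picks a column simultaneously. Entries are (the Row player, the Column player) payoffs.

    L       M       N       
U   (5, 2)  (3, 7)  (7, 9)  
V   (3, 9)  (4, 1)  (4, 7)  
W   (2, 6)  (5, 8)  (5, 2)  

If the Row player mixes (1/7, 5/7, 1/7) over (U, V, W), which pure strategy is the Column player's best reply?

The Column player's best reply maximizes expected payoff against the mix.
L: (1/7)·2 + (5/7)·9 + (1/7)·6 = 53/7
M: (1/7)·7 + (5/7)·1 + (1/7)·8 = 20/7
N: (1/7)·9 + (5/7)·7 + (1/7)·2 = 46/7
Highest expected payoff is 53/7, from L.

L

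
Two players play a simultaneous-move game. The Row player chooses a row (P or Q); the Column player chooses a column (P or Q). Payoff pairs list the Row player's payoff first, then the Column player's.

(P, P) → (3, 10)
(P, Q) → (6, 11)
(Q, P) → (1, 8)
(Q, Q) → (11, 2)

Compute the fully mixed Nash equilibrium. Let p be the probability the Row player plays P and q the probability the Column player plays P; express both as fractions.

In a mixed NE each player is indifferent between their pure strategies, so the opponent's mix sets the indifference.
The Column player indifferent between P and Q: p·10 + (1−p)·8 = p·11 + (1−p)·2 ⟹ 8 + 2p = 2 + 9p ⟹ p = 6/7.
The Row player indifferent between P and Q: q·3 + (1−q)·6 = q·1 + (1−q)·11 ⟹ 6 + (-3)q = 11 + (-10)q ⟹ q = 5/7.

p = 6/7, q = 5/7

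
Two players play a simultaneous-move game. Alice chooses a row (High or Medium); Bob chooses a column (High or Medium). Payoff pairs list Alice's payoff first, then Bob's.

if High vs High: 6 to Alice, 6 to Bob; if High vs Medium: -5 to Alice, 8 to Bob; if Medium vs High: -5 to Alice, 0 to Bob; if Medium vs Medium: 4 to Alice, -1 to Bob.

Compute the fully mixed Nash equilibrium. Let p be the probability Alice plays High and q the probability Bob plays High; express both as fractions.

In a mixed NE each player is indifferent between their pure strategies, so the opponent's mix sets the indifference.
Bob indifferent between High and Medium: p·6 + (1−p)·0 = p·8 + (1−p)·(-1) ⟹ 0 + 6p = (-1) + 9p ⟹ p = 1/3.
Alice indifferent between High and Medium: q·6 + (1−q)·(-5) = q·(-5) + (1−q)·4 ⟹ (-5) + 11q = 4 + (-9)q ⟹ q = 9/20.

p = 1/3, q = 9/20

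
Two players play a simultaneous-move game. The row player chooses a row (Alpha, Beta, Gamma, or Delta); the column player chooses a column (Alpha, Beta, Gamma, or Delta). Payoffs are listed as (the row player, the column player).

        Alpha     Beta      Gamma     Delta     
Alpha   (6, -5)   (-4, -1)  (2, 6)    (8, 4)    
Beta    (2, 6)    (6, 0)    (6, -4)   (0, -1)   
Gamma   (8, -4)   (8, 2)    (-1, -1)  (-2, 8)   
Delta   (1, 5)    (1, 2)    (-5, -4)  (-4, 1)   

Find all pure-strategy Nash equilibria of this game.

There is no pure-strategy Nash equilibrium

Check mutual best responses: a cell is a NE iff neither player can gain by unilaterally deviating.
The row player's best responses — vs Alpha: Gamma (payoff 8); vs Beta: Gamma (payoff 8); vs Gamma: Beta (payoff 6); vs Delta: Alpha (payoff 8).
The column player's best responses — vs Alpha: Gamma (payoff 6); vs Beta: Alpha (payoff 6); vs Gamma: Delta (payoff 8); vs Delta: Alpha (payoff 5).
No cell has both players best-responding. For instance, the row player's best reply to Beta is Gamma, but against Gamma the column player prefers Delta over Beta.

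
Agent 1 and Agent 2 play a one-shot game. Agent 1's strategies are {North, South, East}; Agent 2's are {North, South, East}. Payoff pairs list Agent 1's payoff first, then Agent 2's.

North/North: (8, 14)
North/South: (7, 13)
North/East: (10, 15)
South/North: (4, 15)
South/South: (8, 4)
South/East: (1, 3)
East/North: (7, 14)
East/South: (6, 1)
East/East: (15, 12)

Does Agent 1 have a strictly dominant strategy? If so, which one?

No strictly dominant strategy

A strategy is strictly dominant if it gives Agent 1 a strictly higher payoff than every other strategy, against every choice by the opponent.
North is not dominant: against South, South gives 8 > 7.
South is not dominant: against North, North gives 8 > 4.
East is not dominant: against North, North gives 8 > 7.
No single strategy is best against every opponent action.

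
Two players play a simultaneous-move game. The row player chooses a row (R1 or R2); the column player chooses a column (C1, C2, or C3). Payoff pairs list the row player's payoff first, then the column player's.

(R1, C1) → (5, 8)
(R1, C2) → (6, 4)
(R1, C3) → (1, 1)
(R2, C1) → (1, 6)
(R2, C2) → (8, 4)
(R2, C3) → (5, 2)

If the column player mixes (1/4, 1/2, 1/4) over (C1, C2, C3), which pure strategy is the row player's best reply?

R2

Compute the row player's expected payoff from each pure strategy against the given mix.
R1: (1/4)·5 + (1/2)·6 + (1/4)·1 = 9/2
R2: (1/4)·1 + (1/2)·8 + (1/4)·5 = 11/2
Highest expected payoff is 11/2, from R2.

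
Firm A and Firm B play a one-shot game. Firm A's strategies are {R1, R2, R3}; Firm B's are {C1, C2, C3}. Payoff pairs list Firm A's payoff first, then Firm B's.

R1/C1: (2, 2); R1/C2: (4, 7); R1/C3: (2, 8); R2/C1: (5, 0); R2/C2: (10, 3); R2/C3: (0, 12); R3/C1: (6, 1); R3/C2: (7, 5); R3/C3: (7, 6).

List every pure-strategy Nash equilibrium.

Check mutual best responses: a cell is a NE iff neither player can gain by unilaterally deviating.
Firm A's best responses — vs C1: R3 (payoff 6); vs C2: R2 (payoff 10); vs C3: R3 (payoff 7).
Firm B's best responses — vs R1: C3 (payoff 8); vs R2: C3 (payoff 12); vs R3: C3 (payoff 6).
The only mutual best response is (R3, C3); neither player gains by switching there.

(R3, C3)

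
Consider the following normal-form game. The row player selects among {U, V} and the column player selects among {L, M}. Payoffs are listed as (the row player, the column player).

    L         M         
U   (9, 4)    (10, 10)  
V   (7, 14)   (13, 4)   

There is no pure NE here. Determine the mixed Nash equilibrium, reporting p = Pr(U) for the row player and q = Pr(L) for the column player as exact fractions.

p = 5/8, q = 3/5

In a mixed NE each player is indifferent between their pure strategies, so the opponent's mix sets the indifference.
The column player indifferent between L and M: p·4 + (1−p)·14 = p·10 + (1−p)·4 ⟹ 14 + (-10)p = 4 + 6p ⟹ p = 5/8.
The row player indifferent between U and V: q·9 + (1−q)·10 = q·7 + (1−q)·13 ⟹ 10 + (-1)q = 13 + (-6)q ⟹ q = 3/5.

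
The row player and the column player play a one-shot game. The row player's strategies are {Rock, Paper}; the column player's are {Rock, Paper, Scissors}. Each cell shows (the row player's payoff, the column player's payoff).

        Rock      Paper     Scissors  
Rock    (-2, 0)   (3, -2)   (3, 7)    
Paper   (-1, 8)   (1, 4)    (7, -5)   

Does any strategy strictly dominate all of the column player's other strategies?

None

A strategy is strictly dominant if it gives the column player a strictly higher payoff than every other strategy, against every choice by the opponent.
Rock is not dominant: against Rock, Scissors gives 7 > 0.
Paper is not dominant: against Rock, Rock gives 0 > -2.
Scissors is not dominant: against Paper, Rock gives 8 > -5.
No single strategy is best against every opponent action.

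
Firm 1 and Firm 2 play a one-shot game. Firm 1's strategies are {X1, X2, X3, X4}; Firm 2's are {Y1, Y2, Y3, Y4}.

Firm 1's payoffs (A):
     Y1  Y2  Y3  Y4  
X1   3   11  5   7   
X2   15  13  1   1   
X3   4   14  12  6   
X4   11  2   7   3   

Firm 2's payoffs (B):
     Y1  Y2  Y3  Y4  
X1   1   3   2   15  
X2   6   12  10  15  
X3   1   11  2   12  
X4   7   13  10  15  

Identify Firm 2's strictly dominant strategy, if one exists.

Check whether one of Firm 2's strategies beats all alternatives regardless of what the opponent does.
Y4 strictly dominates: vs X1: 15 > each of {1, 3, 2}; vs X2: 15 > each of {6, 12, 10}; vs X3: 12 > each of {1, 11, 2}; vs X4: 15 > each of {7, 13, 10}.

Y4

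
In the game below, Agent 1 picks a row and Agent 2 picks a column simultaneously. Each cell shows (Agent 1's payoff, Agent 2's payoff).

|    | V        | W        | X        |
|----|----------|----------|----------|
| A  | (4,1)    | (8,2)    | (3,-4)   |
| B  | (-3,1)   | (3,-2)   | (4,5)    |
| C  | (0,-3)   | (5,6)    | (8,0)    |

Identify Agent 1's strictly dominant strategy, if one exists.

Check whether one of Agent 1's strategies beats all alternatives regardless of what the opponent does.
A is not dominant: against X, B gives 4 > 3.
B is not dominant: against V, A gives 4 > -3.
C is not dominant: against V, A gives 4 > 0.
No single strategy is best against every opponent action.

No strictly dominant strategy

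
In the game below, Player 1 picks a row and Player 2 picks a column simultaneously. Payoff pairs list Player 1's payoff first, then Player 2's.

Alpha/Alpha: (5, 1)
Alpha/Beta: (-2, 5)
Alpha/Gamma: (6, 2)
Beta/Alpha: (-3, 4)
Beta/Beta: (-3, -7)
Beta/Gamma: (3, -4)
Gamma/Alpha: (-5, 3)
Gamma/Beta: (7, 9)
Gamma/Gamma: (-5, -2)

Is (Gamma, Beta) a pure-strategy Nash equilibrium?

Yes

Holding Player 2 at Beta: Player 1 gets 7 from Gamma, versus -2 from Alpha, -3 from Beta. No profitable deviation for Player 1.
Holding Player 1 at Gamma: Player 2 gets 9 from Beta, versus 3 from Alpha, -2 from Gamma. No profitable deviation for Player 2 either.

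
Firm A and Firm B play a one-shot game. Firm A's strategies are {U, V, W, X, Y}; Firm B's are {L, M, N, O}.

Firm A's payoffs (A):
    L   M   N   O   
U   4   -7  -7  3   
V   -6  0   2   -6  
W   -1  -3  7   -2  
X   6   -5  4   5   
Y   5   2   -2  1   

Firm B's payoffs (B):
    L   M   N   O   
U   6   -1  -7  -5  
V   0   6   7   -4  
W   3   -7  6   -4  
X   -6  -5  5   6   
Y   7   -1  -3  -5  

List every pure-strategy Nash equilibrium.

(W, N) and (X, O)

Find each player's best response to every opponent strategy; NE are the intersections.
Firm A's best responses — vs L: X (payoff 6); vs M: Y (payoff 2); vs N: W (payoff 7); vs O: X (payoff 5).
Firm B's best responses — vs U: L (payoff 6); vs V: N (payoff 7); vs W: N (payoff 6); vs X: O (payoff 6); vs Y: L (payoff 7).
Mutual best responses occur at (W, N) and (X, O); at each, neither player gains by switching.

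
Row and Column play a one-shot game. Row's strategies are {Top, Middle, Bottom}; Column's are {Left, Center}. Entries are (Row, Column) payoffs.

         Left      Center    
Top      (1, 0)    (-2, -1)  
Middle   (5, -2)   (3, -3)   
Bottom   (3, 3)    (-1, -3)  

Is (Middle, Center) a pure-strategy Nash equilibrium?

Holding Column at Center: Row gets 3 from Middle, versus -2 from Top, -1 from Bottom. No profitable deviation for Row.
Holding Row at Middle: Column gets -3 from Center but could get -2 by switching to Left. Column has a profitable deviation.

No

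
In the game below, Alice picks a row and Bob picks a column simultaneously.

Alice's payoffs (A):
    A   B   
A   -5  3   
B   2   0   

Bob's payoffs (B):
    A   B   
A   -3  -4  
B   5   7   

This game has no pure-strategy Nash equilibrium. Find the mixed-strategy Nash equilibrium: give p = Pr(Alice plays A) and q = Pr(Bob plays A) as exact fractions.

p = 2/3, q = 3/10

Each player's mixing probability is pinned down by making the *other* player indifferent.
Bob indifferent between A and B: p·(-3) + (1−p)·5 = p·(-4) + (1−p)·7 ⟹ 5 + (-8)p = 7 + (-11)p ⟹ p = 2/3.
Alice indifferent between A and B: q·(-5) + (1−q)·3 = q·2 + (1−q)·0 ⟹ 3 + (-8)q = 0 + 2q ⟹ q = 3/10.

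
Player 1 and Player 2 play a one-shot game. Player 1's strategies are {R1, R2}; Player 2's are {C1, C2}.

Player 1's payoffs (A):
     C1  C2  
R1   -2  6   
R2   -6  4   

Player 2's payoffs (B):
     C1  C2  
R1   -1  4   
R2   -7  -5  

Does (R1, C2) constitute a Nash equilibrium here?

Yes

Holding Player 2 at C2: Player 1 gets 6 from R1, versus 4 from R2. No profitable deviation for Player 1.
Holding Player 1 at R1: Player 2 gets 4 from C2, versus -1 from C1. No profitable deviation for Player 2 either.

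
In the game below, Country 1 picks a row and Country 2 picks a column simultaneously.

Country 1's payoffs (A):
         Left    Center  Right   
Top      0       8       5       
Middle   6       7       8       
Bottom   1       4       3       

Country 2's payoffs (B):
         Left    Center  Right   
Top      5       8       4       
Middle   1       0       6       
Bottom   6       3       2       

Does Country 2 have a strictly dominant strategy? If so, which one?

Check whether one of Country 2's strategies beats all alternatives regardless of what the opponent does.
Left is not dominant: against Top, Center gives 8 > 5.
Center is not dominant: against Middle, Left gives 1 > 0.
Right is not dominant: against Top, Left gives 5 > 4.
No single strategy is best against every opponent action.

No strictly dominant strategy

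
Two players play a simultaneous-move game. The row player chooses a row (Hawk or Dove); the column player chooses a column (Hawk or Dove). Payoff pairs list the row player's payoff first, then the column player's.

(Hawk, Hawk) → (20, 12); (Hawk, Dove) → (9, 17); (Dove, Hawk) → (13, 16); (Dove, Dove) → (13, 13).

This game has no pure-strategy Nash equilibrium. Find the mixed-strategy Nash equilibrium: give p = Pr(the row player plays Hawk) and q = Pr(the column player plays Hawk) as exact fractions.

Each player's mixing probability is pinned down by making the *other* player indifferent.
The column player indifferent between Hawk and Dove: p·12 + (1−p)·16 = p·17 + (1−p)·13 ⟹ 16 + (-4)p = 13 + 4p ⟹ p = 3/8.
The row player indifferent between Hawk and Dove: q·20 + (1−q)·9 = q·13 + (1−q)·13 ⟹ 9 + 11q = 13 + 0q ⟹ q = 4/11.

p = 3/8, q = 4/11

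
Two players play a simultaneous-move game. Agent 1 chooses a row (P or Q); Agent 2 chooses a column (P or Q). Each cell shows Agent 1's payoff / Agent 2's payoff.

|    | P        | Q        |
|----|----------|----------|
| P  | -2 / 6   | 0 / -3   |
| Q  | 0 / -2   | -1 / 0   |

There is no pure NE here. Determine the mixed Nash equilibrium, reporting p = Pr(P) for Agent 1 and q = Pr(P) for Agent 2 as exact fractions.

Each player's mixing probability is pinned down by making the *other* player indifferent.
Agent 2 indifferent between P and Q: p·6 + (1−p)·(-2) = p·(-3) + (1−p)·0 ⟹ (-2) + 8p = 0 + (-3)p ⟹ p = 2/11.
Agent 1 indifferent between P and Q: q·(-2) + (1−q)·0 = q·0 + (1−q)·(-1) ⟹ 0 + (-2)q = (-1) + 1q ⟹ q = 1/3.

p = 2/11, q = 1/3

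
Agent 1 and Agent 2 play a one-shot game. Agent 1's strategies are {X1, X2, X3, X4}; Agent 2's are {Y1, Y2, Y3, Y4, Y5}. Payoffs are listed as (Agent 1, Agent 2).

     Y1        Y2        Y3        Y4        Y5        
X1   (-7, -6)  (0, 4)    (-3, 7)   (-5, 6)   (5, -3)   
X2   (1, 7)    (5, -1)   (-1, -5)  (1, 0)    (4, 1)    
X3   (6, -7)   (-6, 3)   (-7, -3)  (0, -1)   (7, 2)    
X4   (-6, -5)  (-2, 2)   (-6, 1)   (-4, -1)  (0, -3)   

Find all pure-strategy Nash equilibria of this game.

A profile is a Nash equilibrium when each player is best-responding to the other.
Agent 1's best responses — vs Y1: X3 (payoff 6); vs Y2: X2 (payoff 5); vs Y3: X2 (payoff -1); vs Y4: X2 (payoff 1); vs Y5: X3 (payoff 7).
Agent 2's best responses — vs X1: Y3 (payoff 7); vs X2: Y1 (payoff 7); vs X3: Y2 (payoff 3); vs X4: Y2 (payoff 2).
No cell has both players best-responding. For instance, Agent 1's best reply to Y3 is X2, but against X2 Agent 2 prefers Y1 over Y3.

There is no pure-strategy Nash equilibrium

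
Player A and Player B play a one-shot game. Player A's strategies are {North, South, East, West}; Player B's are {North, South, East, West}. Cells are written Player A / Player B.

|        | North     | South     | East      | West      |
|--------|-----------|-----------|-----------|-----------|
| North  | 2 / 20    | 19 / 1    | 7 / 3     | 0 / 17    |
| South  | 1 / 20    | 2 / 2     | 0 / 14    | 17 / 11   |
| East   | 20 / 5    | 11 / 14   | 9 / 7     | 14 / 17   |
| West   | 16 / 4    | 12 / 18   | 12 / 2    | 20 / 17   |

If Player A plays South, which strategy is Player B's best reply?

With Player A fixed at South, Player B's payoffs are: North → 20, South → 2, East → 14, West → 11.
The maximum is 20, achieved by North.

North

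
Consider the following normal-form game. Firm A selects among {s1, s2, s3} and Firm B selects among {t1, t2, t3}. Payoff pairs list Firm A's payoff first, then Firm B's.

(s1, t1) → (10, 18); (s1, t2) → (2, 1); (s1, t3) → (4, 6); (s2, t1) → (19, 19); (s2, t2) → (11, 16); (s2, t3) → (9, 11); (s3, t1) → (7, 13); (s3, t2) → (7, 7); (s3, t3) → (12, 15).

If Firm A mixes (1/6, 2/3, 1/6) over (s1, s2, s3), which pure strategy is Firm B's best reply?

Compute Firm B's expected payoff from each pure strategy against the given mix.
t1: (1/6)·18 + (2/3)·19 + (1/6)·13 = 107/6
t2: (1/6)·1 + (2/3)·16 + (1/6)·7 = 12
t3: (1/6)·6 + (2/3)·11 + (1/6)·15 = 65/6
Highest expected payoff is 107/6, from t1.

t1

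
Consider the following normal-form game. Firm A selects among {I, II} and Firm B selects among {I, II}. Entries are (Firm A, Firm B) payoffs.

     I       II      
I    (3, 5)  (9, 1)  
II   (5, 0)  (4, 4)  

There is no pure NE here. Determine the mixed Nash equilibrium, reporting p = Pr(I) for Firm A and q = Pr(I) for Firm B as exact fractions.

p = 1/2, q = 5/7

In a mixed NE each player is indifferent between their pure strategies, so the opponent's mix sets the indifference.
Firm B indifferent between I and II: p·5 + (1−p)·0 = p·1 + (1−p)·4 ⟹ 0 + 5p = 4 + (-3)p ⟹ p = 1/2.
Firm A indifferent between I and II: q·3 + (1−q)·9 = q·5 + (1−q)·4 ⟹ 9 + (-6)q = 4 + 1q ⟹ q = 5/7.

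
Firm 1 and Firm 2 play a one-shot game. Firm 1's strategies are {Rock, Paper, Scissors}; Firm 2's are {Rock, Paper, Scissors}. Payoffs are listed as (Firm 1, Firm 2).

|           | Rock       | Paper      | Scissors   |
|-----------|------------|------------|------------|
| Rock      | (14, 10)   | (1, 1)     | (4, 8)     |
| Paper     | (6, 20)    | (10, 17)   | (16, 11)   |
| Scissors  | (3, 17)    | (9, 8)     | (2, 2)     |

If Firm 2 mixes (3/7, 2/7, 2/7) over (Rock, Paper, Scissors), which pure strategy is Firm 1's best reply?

Compute Firm 1's expected payoff from each pure strategy against the given mix.
Rock: (3/7)·14 + (2/7)·1 + (2/7)·4 = 52/7
Paper: (3/7)·6 + (2/7)·10 + (2/7)·16 = 10
Scissors: (3/7)·3 + (2/7)·9 + (2/7)·2 = 31/7
Highest expected payoff is 10, from Paper.

Paper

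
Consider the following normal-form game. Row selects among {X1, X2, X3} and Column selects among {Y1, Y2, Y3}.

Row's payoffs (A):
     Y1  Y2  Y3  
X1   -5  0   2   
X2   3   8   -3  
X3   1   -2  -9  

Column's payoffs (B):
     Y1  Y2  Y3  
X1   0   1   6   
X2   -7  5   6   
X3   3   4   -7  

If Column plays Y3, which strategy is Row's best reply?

With Column fixed at Y3, Row's payoffs are: X1 → 2, X2 → -3, X3 → -9.
The maximum is 2, achieved by X1.

X1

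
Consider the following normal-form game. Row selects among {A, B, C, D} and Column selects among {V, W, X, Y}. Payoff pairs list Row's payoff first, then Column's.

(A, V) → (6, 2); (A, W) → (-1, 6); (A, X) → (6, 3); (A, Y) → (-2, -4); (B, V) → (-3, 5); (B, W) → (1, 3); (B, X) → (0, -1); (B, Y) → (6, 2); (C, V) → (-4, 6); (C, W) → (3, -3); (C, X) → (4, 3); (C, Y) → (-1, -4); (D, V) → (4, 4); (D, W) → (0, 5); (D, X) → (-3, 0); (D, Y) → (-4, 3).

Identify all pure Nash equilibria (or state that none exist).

No pure-strategy Nash equilibrium

Find each player's best response to every opponent strategy; NE are the intersections.
Row's best responses — vs V: A (payoff 6); vs W: C (payoff 3); vs X: A (payoff 6); vs Y: B (payoff 6).
Column's best responses — vs A: W (payoff 6); vs B: V (payoff 5); vs C: V (payoff 6); vs D: W (payoff 5).
No cell has both players best-responding. For instance, Row's best reply to W is C, but against C Column prefers V over W.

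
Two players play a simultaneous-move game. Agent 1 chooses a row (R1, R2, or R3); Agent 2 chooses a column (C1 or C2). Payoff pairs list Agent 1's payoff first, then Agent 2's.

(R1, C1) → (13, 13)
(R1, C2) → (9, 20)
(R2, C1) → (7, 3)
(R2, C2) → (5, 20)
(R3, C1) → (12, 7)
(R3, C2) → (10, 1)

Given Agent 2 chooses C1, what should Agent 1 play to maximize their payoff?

R1

With Agent 2 fixed at C1, Agent 1's payoffs are: R1 → 13, R2 → 7, R3 → 12.
The maximum is 13, achieved by R1.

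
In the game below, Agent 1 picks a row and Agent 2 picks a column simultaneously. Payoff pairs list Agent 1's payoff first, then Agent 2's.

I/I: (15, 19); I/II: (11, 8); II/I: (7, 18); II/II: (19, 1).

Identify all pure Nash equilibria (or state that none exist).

(I, I)

Find each player's best response to every opponent strategy; NE are the intersections.
Agent 1's best responses — vs I: I (payoff 15); vs II: II (payoff 19).
Agent 2's best responses — vs I: I (payoff 19); vs II: I (payoff 18).
The only mutual best response is (I, I); neither player gains by switching there.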